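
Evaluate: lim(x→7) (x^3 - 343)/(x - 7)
This is a standard limit.

Factor or rationalize the expression:
  lim(x→7) (x^3 - 343)/(x - 7) = 147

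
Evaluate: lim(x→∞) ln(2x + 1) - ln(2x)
This is an ∞-∞ indeterminate form.

Combine fractions or rationalize to convert ∞-∞ to 0/0 form:
  lim(x→∞) ln(2x + 1) - ln(2x) = 0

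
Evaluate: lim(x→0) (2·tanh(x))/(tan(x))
This is a 0/0 indeterminate form.

Apply L'Hôpital's rule: differentiate numerator and denominator separately.
  f(x) = 2·tanh(x)   ⇒   f'(x) = 2 - 2·tanh(x)^2
  g(x) = tan(x)   ⇒   g'(x) = tan(x)^2 + 1
  lim(x→0) f'(x)/g'(x) = lim(x→0) (2 - 2·tanh(x)^2)/(tan(x)^2 + 1)
  = 2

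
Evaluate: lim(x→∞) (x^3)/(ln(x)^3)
This is an ∞/∞ indeterminate form.

Apply L'Hôpital's rule: differentiate numerator and denominator separately.
  f(x) = x^3   ⇒   f'(x) = 3·x^2
  g(x) = ln(x)^3   ⇒   g'(x) = 3·ln(x)^2/x
  lim(x→∞) f'(x)/g'(x) = lim(x→∞) (3·x^2)/(3·ln(x)^2/x)
  = ∞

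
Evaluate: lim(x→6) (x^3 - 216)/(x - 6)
This is a standard limit.

Factor or rationalize the expression:
  lim(x→6) (x^3 - 216)/(x - 6) = 108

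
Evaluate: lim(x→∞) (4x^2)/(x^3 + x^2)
This is an ∞/∞ indeterminate form.

Apply L'Hôpital's rule: differentiate numerator and denominator separately.
  f(x) = 4·x^2   ⇒   f'(x) = 8·x
  g(x) = x^3 + x^2   ⇒   g'(x) = 3·x^2 + 2·x
  lim(x→∞) f'(x)/g'(x) = lim(x→∞) (8·x)/(3·x^2 + 2·x)
  = 0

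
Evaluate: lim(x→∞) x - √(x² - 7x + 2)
This is an ∞-∞ indeterminate form.

Combine fractions or rationalize to convert ∞-∞ to 0/0 form:
  lim(x→∞) x - √(x² - 7x + 2) = 7/2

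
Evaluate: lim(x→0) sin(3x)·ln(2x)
This is a 0·∞ indeterminate form.

Rewrite 0·∞ as a quotient (0/0 or ∞/∞ form), then apply L'Hôpital's rule:
  lim(x→0) sin(3x)·ln(2x) = 0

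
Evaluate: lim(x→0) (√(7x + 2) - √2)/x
This is a standard limit.

Factor or rationalize the expression:
  lim(x→0) (√(7x + 2) - √2)/x = 7·sqrt(2)/4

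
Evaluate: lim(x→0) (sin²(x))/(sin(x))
This is a 0/0 indeterminate form.

Apply L'Hôpital's rule: differentiate numerator and denominator separately.
  f(x) = sin(x)^2   ⇒   f'(x) = 2·sin(x)·cos(x)
  g(x) = sin(x)   ⇒   g'(x) = cos(x)
  lim(x→0) f'(x)/g'(x) = lim(x→0) (2·sin(x)·cos(x))/(cos(x))
  = 0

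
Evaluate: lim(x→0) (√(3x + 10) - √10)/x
This is a standard limit.

Factor or rationalize the expression:
  lim(x→0) (√(3x + 10) - √10)/x = 3·sqrt(10)/20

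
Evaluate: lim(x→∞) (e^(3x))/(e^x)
This is an ∞/∞ indeterminate form.

Apply L'Hôpital's rule: differentiate numerator and denominator separately.
  f(x) = e^(3·x)   ⇒   f'(x) = 3·e^(3·x)
  g(x) = e^(x)   ⇒   g'(x) = e^(x)
  lim(x→∞) f'(x)/g'(x) = lim(x→∞) (3·e^(3·x))/(e^(x))
  = ∞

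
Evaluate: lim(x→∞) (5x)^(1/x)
This is an exponential indeterminate form.

For exponential indeterminate forms, take the natural log:
  Let L = lim(x→∞) (5x)^(1/x)
  Then ln(L) = lim(x→∞) [exponent × ln(base)]
  Evaluate using L'Hôpital or standard limits, then exponentiate.
  L = 1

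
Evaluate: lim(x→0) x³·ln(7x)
This is a 0·∞ indeterminate form.

Rewrite 0·∞ as a quotient (0/0 or ∞/∞ form), then apply L'Hôpital's rule:
  lim(x→0) x³·ln(7x) = 0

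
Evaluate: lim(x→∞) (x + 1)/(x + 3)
This is an ∞/∞ indeterminate form.

Apply L'Hôpital's rule: differentiate numerator and denominator separately.
  f(x) = x + 1   ⇒   f'(x) = 1
  g(x) = x + 3   ⇒   g'(x) = 1
  lim(x→∞) f'(x)/g'(x) = lim(x→∞) (1)/(1)
  = 1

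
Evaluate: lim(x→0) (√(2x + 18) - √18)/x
This is a standard limit.

Factor or rationalize the expression:
  lim(x→0) (√(2x + 18) - √18)/x = sqrt(2)/6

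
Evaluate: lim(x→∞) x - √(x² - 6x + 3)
This is an ∞-∞ indeterminate form.

Combine fractions or rationalize to convert ∞-∞ to 0/0 form:
  lim(x→∞) x - √(x² - 6x + 3) = 3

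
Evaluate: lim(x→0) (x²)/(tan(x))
This is a 0/0 indeterminate form.

Apply L'Hôpital's rule: differentiate numerator and denominator separately.
  f(x) = x^2   ⇒   f'(x) = 2·x
  g(x) = tan(x)   ⇒   g'(x) = tan(x)^2 + 1
  lim(x→0) f'(x)/g'(x) = lim(x→0) (2·x)/(tan(x)^2 + 1)
  = 0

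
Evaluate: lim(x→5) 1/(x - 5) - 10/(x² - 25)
This is an ∞-∞ indeterminate form.

Combine fractions or rationalize to convert ∞-∞ to 0/0 form:
  lim(x→5) 1/(x - 5) - 10/(x² - 25) = 1/10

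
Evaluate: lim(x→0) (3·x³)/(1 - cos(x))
This is a 0/0 indeterminate form.

Apply L'Hôpital's rule: differentiate numerator and denominator separately.
  f(x) = 3·x^3   ⇒   f'(x) = 9·x^2
  g(x) = 1 - cos(x)   ⇒   g'(x) = sin(x)
  lim(x→0) f'(x)/g'(x) = lim(x→0) (9·x^2)/(sin(x))
  = 0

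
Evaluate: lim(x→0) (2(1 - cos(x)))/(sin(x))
This is a 0/0 indeterminate form.

Apply L'Hôpital's rule: differentiate numerator and denominator separately.
  f(x) = 2 - 2·cos(x)   ⇒   f'(x) = 2·sin(x)
  g(x) = sin(x)   ⇒   g'(x) = cos(x)
  lim(x→0) f'(x)/g'(x) = lim(x→0) (2·sin(x))/(cos(x))
  = 0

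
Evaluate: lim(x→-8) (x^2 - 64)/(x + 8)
This is a standard limit.

Factor or rationalize the expression:
  lim(x→-8) (x^2 - 64)/(x + 8) = -16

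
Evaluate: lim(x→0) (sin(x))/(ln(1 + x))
This is a 0/0 indeterminate form.

Apply L'Hôpital's rule: differentiate numerator and denominator separately.
  f(x) = sin(x)   ⇒   f'(x) = cos(x)
  g(x) = ln(x + 1)   ⇒   g'(x) = 1/(x + 1)
  lim(x→0) f'(x)/g'(x) = lim(x→0) (cos(x))/(1/(x + 1))
  = 1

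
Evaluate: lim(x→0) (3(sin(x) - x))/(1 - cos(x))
This is a 0/0 indeterminate form.

Apply L'Hôpital's rule: differentiate numerator and denominator separately.
  f(x) = -3·x + 3·sin(x)   ⇒   f'(x) = 3·cos(x) - 3
  g(x) = 1 - cos(x)   ⇒   g'(x) = sin(x)
  lim(x→0) f'(x)/g'(x) = lim(x→0) (3·cos(x) - 3)/(sin(x))
  = 0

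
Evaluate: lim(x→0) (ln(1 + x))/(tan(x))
This is a 0/0 indeterminate form.

Apply L'Hôpital's rule: differentiate numerator and denominator separately.
  f(x) = ln(x + 1)   ⇒   f'(x) = 1/(x + 1)
  g(x) = tan(x)   ⇒   g'(x) = tan(x)^2 + 1
  lim(x→0) f'(x)/g'(x) = lim(x→0) (1/(x + 1))/(tan(x)^2 + 1)
  = 1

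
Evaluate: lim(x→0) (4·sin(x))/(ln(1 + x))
This is a 0/0 indeterminate form.

Apply L'Hôpital's rule: differentiate numerator and denominator separately.
  f(x) = 4·sin(x)   ⇒   f'(x) = 4·cos(x)
  g(x) = ln(x + 1)   ⇒   g'(x) = 1/(x + 1)
  lim(x→0) f'(x)/g'(x) = lim(x→0) (4·cos(x))/(1/(x + 1))
  = 4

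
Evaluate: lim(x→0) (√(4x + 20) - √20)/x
This is a standard limit.

Factor or rationalize the expression:
  lim(x→0) (√(4x + 20) - √20)/x = sqrt(5)/5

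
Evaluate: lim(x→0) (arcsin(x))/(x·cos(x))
This is a 0/0 indeterminate form.

Apply L'Hôpital's rule: differentiate numerator and denominator separately.
  f(x) = asin(x)   ⇒   f'(x) = 1/sqrt(1 - x^2)
  g(x) = x·cos(x)   ⇒   g'(x) = -x·sin(x) + cos(x)
  lim(x→0) f'(x)/g'(x) = lim(x→0) (1/sqrt(1 - x^2))/(-x·sin(x) + cos(x))
  = 1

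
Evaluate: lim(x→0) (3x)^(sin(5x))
This is an exponential indeterminate form.

For exponential indeterminate forms, take the natural log:
  Let L = lim(x→0) (3x)^(sin(5x))
  Then ln(L) = lim(x→0) [exponent × ln(base)]
  Evaluate using L'Hôpital or standard limits, then exponentiate.
  L = 1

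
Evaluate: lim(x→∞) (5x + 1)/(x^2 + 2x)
This is an ∞/∞ indeterminate form.

Apply L'Hôpital's rule: differentiate numerator and denominator separately.
  f(x) = 5·x + 1   ⇒   f'(x) = 5
  g(x) = x^2 + 2·x   ⇒   g'(x) = 2·x + 2
  lim(x→∞) f'(x)/g'(x) = lim(x→∞) (5)/(2·x + 2)
  = 0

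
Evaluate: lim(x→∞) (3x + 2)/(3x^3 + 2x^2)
This is an ∞/∞ indeterminate form.

Apply L'Hôpital's rule: differentiate numerator and denominator separately.
  f(x) = 3·x + 2   ⇒   f'(x) = 3
  g(x) = 3·x^3 + 2·x^2   ⇒   g'(x) = 9·x^2 + 4·x
  lim(x→∞) f'(x)/g'(x) = lim(x→∞) (3)/(9·x^2 + 4·x)
  = 0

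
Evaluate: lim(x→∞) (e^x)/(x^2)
This is an ∞/∞ indeterminate form.

Apply L'Hôpital's rule: differentiate numerator and denominator separately.
  f(x) = e^(x)   ⇒   f'(x) = e^(x)
  g(x) = x^2   ⇒   g'(x) = 2·x
  lim(x→∞) f'(x)/g'(x) = lim(x→∞) (e^(x))/(2·x)
  = ∞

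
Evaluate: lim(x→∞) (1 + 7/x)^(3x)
This is an exponential indeterminate form.

For exponential indeterminate forms, take the natural log:
  Let L = lim(x→∞) (1 + 7/x)^(3x)
  Then ln(L) = lim(x→∞) [exponent × ln(base)]
  Evaluate using L'Hôpital or standard limits, then exponentiate.
  L = e^(21)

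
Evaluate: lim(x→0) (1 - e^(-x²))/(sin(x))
This is a 0/0 indeterminate form.

Apply L'Hôpital's rule: differentiate numerator and denominator separately.
  f(x) = 1 - e^(-x^2)   ⇒   f'(x) = 2·x·e^(-x^2)
  g(x) = sin(x)   ⇒   g'(x) = cos(x)
  lim(x→0) f'(x)/g'(x) = lim(x→0) (2·x·e^(-x^2))/(cos(x))
  = 0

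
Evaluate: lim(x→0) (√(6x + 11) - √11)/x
This is a standard limit.

Factor or rationalize the expression:
  lim(x→0) (√(6x + 11) - √11)/x = 3·sqrt(11)/11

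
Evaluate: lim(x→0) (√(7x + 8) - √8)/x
This is a standard limit.

Factor or rationalize the expression:
  lim(x→0) (√(7x + 8) - √8)/x = 7·sqrt(2)/8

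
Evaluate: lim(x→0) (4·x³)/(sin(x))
This is a 0/0 indeterminate form.

Apply L'Hôpital's rule: differentiate numerator and denominator separately.
  f(x) = 4·x^3   ⇒   f'(x) = 12·x^2
  g(x) = sin(x)   ⇒   g'(x) = cos(x)
  lim(x→0) f'(x)/g'(x) = lim(x→0) (12·x^2)/(cos(x))
  = 0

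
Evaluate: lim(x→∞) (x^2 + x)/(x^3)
This is an ∞/∞ indeterminate form.

Apply L'Hôpital's rule: differentiate numerator and denominator separately.
  f(x) = x^2 + x   ⇒   f'(x) = 2·x + 1
  g(x) = x^3   ⇒   g'(x) = 3·x^2
  lim(x→∞) f'(x)/g'(x) = lim(x→∞) (2·x + 1)/(3·x^2)
  = 0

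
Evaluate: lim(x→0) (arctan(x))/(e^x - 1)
This is a 0/0 indeterminate form.

Apply L'Hôpital's rule: differentiate numerator and denominator separately.
  f(x) = atan(x)   ⇒   f'(x) = 1/(x^2 + 1)
  g(x) = e^(x) - 1   ⇒   g'(x) = e^(x)
  lim(x→0) f'(x)/g'(x) = lim(x→0) (1/(x^2 + 1))/(e^(x))
  = 1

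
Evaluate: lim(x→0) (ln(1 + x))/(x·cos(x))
This is a 0/0 indeterminate form.

Apply L'Hôpital's rule: differentiate numerator and denominator separately.
  f(x) = ln(x + 1)   ⇒   f'(x) = 1/(x + 1)
  g(x) = x·cos(x)   ⇒   g'(x) = -x·sin(x) + cos(x)
  lim(x→0) f'(x)/g'(x) = lim(x→0) (1/(x + 1))/(-x·sin(x) + cos(x))
  = 1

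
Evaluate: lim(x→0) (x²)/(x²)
This is a 0/0 indeterminate form.

Apply L'Hôpital's rule: differentiate numerator and denominator separately.
  f(x) = x^2   ⇒   f'(x) = 2·x
  g(x) = x^2   ⇒   g'(x) = 2·x
  lim(x→0) f'(x)/g'(x) = lim(x→0) (2·x)/(2·x)
  = 1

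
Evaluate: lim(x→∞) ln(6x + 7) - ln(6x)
This is an ∞-∞ indeterminate form.

Combine fractions or rationalize to convert ∞-∞ to 0/0 form:
  lim(x→∞) ln(6x + 7) - ln(6x) = 0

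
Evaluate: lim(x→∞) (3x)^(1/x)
This is an exponential indeterminate form.

For exponential indeterminate forms, take the natural log:
  Let L = lim(x→∞) (3x)^(1/x)
  Then ln(L) = lim(x→∞) [exponent × ln(base)]
  Evaluate using L'Hôpital or standard limits, then exponentiate.
  L = 1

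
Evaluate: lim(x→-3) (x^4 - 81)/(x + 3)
This is a standard limit.

Factor or rationalize the expression:
  lim(x→-3) (x^4 - 81)/(x + 3) = -108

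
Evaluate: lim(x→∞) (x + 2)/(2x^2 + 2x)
This is an ∞/∞ indeterminate form.

Apply L'Hôpital's rule: differentiate numerator and denominator separately.
  f(x) = x + 2   ⇒   f'(x) = 1
  g(x) = 2·x^2 + 2·x   ⇒   g'(x) = 4·x + 2
  lim(x→∞) f'(x)/g'(x) = lim(x→∞) (1)/(4·x + 2)
  = 0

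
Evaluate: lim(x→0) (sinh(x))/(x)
This is a 0/0 indeterminate form.

Apply L'Hôpital's rule: differentiate numerator and denominator separately.
  f(x) = sinh(x)   ⇒   f'(x) = cosh(x)
  g(x) = x   ⇒   g'(x) = 1
  lim(x→0) f'(x)/g'(x) = lim(x→0) (cosh(x))/(1)
  = 1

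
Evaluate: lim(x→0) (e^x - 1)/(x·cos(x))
This is a 0/0 indeterminate form.

Apply L'Hôpital's rule: differentiate numerator and denominator separately.
  f(x) = e^(x) - 1   ⇒   f'(x) = e^(x)
  g(x) = x·cos(x)   ⇒   g'(x) = -x·sin(x) + cos(x)
  lim(x→0) f'(x)/g'(x) = lim(x→0) (e^(x))/(-x·sin(x) + cos(x))
  = 1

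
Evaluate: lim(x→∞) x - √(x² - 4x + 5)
This is an ∞-∞ indeterminate form.

Combine fractions or rationalize to convert ∞-∞ to 0/0 form:
  lim(x→∞) x - √(x² - 4x + 5) = 2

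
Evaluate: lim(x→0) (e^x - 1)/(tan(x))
This is a 0/0 indeterminate form.

Apply L'Hôpital's rule: differentiate numerator and denominator separately.
  f(x) = e^(x) - 1   ⇒   f'(x) = e^(x)
  g(x) = tan(x)   ⇒   g'(x) = tan(x)^2 + 1
  lim(x→0) f'(x)/g'(x) = lim(x→0) (e^(x))/(tan(x)^2 + 1)
  = 1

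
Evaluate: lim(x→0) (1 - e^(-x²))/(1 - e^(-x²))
This is a 0/0 indeterminate form.

Apply L'Hôpital's rule: differentiate numerator and denominator separately.
  f(x) = 1 - e^(-x^2)   ⇒   f'(x) = 2·x·e^(-x^2)
  g(x) = 1 - e^(-x^2)   ⇒   g'(x) = 2·x·e^(-x^2)
  lim(x→0) f'(x)/g'(x) = lim(x→0) (2·x·e^(-x^2))/(2·x·e^(-x^2))
  = 1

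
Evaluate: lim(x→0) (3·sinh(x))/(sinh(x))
This is a 0/0 indeterminate form.

Apply L'Hôpital's rule: differentiate numerator and denominator separately.
  f(x) = 3·sinh(x)   ⇒   f'(x) = 3·cosh(x)
  g(x) = sinh(x)   ⇒   g'(x) = cosh(x)
  lim(x→0) f'(x)/g'(x) = lim(x→0) (3·cosh(x))/(cosh(x))
  = 3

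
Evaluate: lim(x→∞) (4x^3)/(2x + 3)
This is an ∞/∞ indeterminate form.

Apply L'Hôpital's rule: differentiate numerator and denominator separately.
  f(x) = 4·x^3   ⇒   f'(x) = 12·x^2
  g(x) = 2·x + 3   ⇒   g'(x) = 2
  lim(x→∞) f'(x)/g'(x) = lim(x→∞) (12·x^2)/(2)
  = ∞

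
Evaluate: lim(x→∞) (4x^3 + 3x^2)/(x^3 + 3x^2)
This is an ∞/∞ indeterminate form.

Apply L'Hôpital's rule: differentiate numerator and denominator separately.
  f(x) = 4·x^3 + 3·x^2   ⇒   f'(x) = 12·x^2 + 6·x
  g(x) = x^3 + 3·x^2   ⇒   g'(x) = 3·x^2 + 6·x
  lim(x→∞) f'(x)/g'(x) = lim(x→∞) (12·x^2 + 6·x)/(3·x^2 + 6·x)
  = 4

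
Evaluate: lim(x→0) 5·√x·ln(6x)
This is a 0·∞ indeterminate form.

Rewrite 0·∞ as a quotient (0/0 or ∞/∞ form), then apply L'Hôpital's rule:
  lim(x→0) 5·√x·ln(6x) = 0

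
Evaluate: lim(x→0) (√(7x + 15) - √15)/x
This is a standard limit.

Factor or rationalize the expression:
  lim(x→0) (√(7x + 15) - √15)/x = 7·sqrt(15)/30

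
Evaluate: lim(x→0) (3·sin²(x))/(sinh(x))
This is a 0/0 indeterminate form.

Apply L'Hôpital's rule: differentiate numerator and denominator separately.
  f(x) = 3·sin(x)^2   ⇒   f'(x) = 6·sin(x)·cos(x)
  g(x) = sinh(x)   ⇒   g'(x) = cosh(x)
  lim(x→0) f'(x)/g'(x) = lim(x→0) (6·sin(x)·cos(x))/(cosh(x))
  = 0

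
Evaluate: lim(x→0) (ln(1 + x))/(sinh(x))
This is a 0/0 indeterminate form.

Apply L'Hôpital's rule: differentiate numerator and denominator separately.
  f(x) = ln(x + 1)   ⇒   f'(x) = 1/(x + 1)
  g(x) = sinh(x)   ⇒   g'(x) = cosh(x)
  lim(x→0) f'(x)/g'(x) = lim(x→0) (1/(x + 1))/(cosh(x))
  = 1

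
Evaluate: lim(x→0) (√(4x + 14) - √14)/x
This is a standard limit.

Factor or rationalize the expression:
  lim(x→0) (√(4x + 14) - √14)/x = sqrt(14)/7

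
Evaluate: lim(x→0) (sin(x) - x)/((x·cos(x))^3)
This is a 0/0 indeterminate form.

Apply L'Hôpital's rule: differentiate numerator and denominator separately.
  f(x) = -x + sin(x)   ⇒   f'(x) = cos(x) - 1
  g(x) = x^3·cos(x)^3   ⇒   g'(x) = -3·x^3·sin(x)·cos(x)^2 + 3·x^2·cos(x)^3
  lim(x→0) f'(x)/g'(x) = lim(x→0) (cos(x) - 1)/(-3·x^3·sin(x)·cos(x)^2 + 3·x^2·cos(x)^3)
  = -1/6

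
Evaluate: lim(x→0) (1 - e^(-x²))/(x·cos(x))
This is a 0/0 indeterminate form.

Apply L'Hôpital's rule: differentiate numerator and denominator separately.
  f(x) = 1 - e^(-x^2)   ⇒   f'(x) = 2·x·e^(-x^2)
  g(x) = x·cos(x)   ⇒   g'(x) = -x·sin(x) + cos(x)
  lim(x→0) f'(x)/g'(x) = lim(x→0) (2·x·e^(-x^2))/(-x·sin(x) + cos(x))
  = 0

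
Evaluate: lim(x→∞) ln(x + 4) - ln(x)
This is an ∞-∞ indeterminate form.

Combine fractions or rationalize to convert ∞-∞ to 0/0 form:
  lim(x→∞) ln(x + 4) - ln(x) = 0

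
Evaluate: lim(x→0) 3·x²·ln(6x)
This is a 0·∞ indeterminate form.

Rewrite 0·∞ as a quotient (0/0 or ∞/∞ form), then apply L'Hôpital's rule:
  lim(x→0) 3·x²·ln(6x) = 0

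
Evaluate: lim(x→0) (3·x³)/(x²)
This is a 0/0 indeterminate form.

Apply L'Hôpital's rule: differentiate numerator and denominator separately.
  f(x) = 3·x^3   ⇒   f'(x) = 9·x^2
  g(x) = x^2   ⇒   g'(x) = 2·x
  lim(x→0) f'(x)/g'(x) = lim(x→0) (9·x^2)/(2·x)
  = 0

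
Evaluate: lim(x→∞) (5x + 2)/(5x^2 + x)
This is an ∞/∞ indeterminate form.

Apply L'Hôpital's rule: differentiate numerator and denominator separately.
  f(x) = 5·x + 2   ⇒   f'(x) = 5
  g(x) = 5·x^2 + x   ⇒   g'(x) = 10·x + 1
  lim(x→∞) f'(x)/g'(x) = lim(x→∞) (5)/(10·x + 1)
  = 0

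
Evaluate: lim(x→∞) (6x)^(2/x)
This is an exponential indeterminate form.

For exponential indeterminate forms, take the natural log:
  Let L = lim(x→∞) (6x)^(2/x)
  Then ln(L) = lim(x→∞) [exponent × ln(base)]
  Evaluate using L'Hôpital or standard limits, then exponentiate.
  L = 1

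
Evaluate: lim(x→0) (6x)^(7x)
This is an exponential indeterminate form.

For exponential indeterminate forms, take the natural log:
  Let L = lim(x→0) (6x)^(7x)
  Then ln(L) = lim(x→0) [exponent × ln(base)]
  Evaluate using L'Hôpital or standard limits, then exponentiate.
  L = 1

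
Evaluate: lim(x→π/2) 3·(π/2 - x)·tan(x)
This is a 0·∞ indeterminate form.

Rewrite 0·∞ as a quotient (0/0 or ∞/∞ form), then apply L'Hôpital's rule:
  lim(x→π/2) 3·(π/2 - x)·tan(x) = 3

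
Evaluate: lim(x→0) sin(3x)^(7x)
This is an exponential indeterminate form.

For exponential indeterminate forms, take the natural log:
  Let L = lim(x→0) sin(3x)^(7x)
  Then ln(L) = lim(x→0) [exponent × ln(base)]
  Evaluate using L'Hôpital or standard limits, then exponentiate.
  L = 1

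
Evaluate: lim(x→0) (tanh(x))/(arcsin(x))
This is a 0/0 indeterminate form.

Apply L'Hôpital's rule: differentiate numerator and denominator separately.
  f(x) = tanh(x)   ⇒   f'(x) = 1 - tanh(x)^2
  g(x) = asin(x)   ⇒   g'(x) = 1/sqrt(1 - x^2)
  lim(x→0) f'(x)/g'(x) = lim(x→0) (1 - tanh(x)^2)/(1/sqrt(1 - x^2))
  = 1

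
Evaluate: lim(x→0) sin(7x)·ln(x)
This is a 0·∞ indeterminate form.

Rewrite 0·∞ as a quotient (0/0 or ∞/∞ form), then apply L'Hôpital's rule:
  lim(x→0) sin(7x)·ln(x) = 0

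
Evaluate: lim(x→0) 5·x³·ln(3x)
This is a 0·∞ indeterminate form.

Rewrite 0·∞ as a quotient (0/0 or ∞/∞ form), then apply L'Hôpital's rule:
  lim(x→0) 5·x³·ln(3x) = 0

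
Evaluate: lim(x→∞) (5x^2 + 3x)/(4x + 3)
This is an ∞/∞ indeterminate form.

Apply L'Hôpital's rule: differentiate numerator and denominator separately.
  f(x) = 5·x^2 + 3·x   ⇒   f'(x) = 10·x + 3
  g(x) = 4·x + 3   ⇒   g'(x) = 4
  lim(x→∞) f'(x)/g'(x) = lim(x→∞) (10·x + 3)/(4)
  = ∞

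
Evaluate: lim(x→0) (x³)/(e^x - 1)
This is a 0/0 indeterminate form.

Apply L'Hôpital's rule: differentiate numerator and denominator separately.
  f(x) = x^3   ⇒   f'(x) = 3·x^2
  g(x) = e^(x) - 1   ⇒   g'(x) = e^(x)
  lim(x→0) f'(x)/g'(x) = lim(x→0) (3·x^2)/(e^(x))
  = 0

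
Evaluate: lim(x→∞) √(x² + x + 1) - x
This is an ∞-∞ indeterminate form.

Combine fractions or rationalize to convert ∞-∞ to 0/0 form:
  lim(x→∞) √(x² + x + 1) - x = 1/2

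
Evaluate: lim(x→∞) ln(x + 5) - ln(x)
This is an ∞-∞ indeterminate form.

Combine fractions or rationalize to convert ∞-∞ to 0/0 form:
  lim(x→∞) ln(x + 5) - ln(x) = 0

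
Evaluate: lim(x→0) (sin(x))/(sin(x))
This is a 0/0 indeterminate form.

Apply L'Hôpital's rule: differentiate numerator and denominator separately.
  f(x) = sin(x)   ⇒   f'(x) = cos(x)
  g(x) = sin(x)   ⇒   g'(x) = cos(x)
  lim(x→0) f'(x)/g'(x) = lim(x→0) (cos(x))/(cos(x))
  = 1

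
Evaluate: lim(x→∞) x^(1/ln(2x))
This is an exponential indeterminate form.

For exponential indeterminate forms, take the natural log:
  Let L = lim(x→∞) x^(1/ln(2x))
  Then ln(L) = lim(x→∞) [exponent × ln(base)]
  Evaluate using L'Hôpital or standard limits, then exponentiate.
  L = e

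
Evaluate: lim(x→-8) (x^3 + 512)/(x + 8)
This is a standard limit.

Factor or rationalize the expression:
  lim(x→-8) (x^3 + 512)/(x + 8) = 192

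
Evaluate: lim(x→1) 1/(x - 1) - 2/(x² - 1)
This is an ∞-∞ indeterminate form.

Combine fractions or rationalize to convert ∞-∞ to 0/0 form:
  lim(x→1) 1/(x - 1) - 2/(x² - 1) = 1/2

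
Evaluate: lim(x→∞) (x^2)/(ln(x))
This is an ∞/∞ indeterminate form.

Apply L'Hôpital's rule: differentiate numerator and denominator separately.
  f(x) = x^2   ⇒   f'(x) = 2·x
  g(x) = ln(x)   ⇒   g'(x) = 1/x
  lim(x→∞) f'(x)/g'(x) = lim(x→∞) (2·x)/(1/x)
  = ∞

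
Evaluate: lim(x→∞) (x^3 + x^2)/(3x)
This is an ∞/∞ indeterminate form.

Apply L'Hôpital's rule: differentiate numerator and denominator separately.
  f(x) = x^3 + x^2   ⇒   f'(x) = 3·x^2 + 2·x
  g(x) = 3·x   ⇒   g'(x) = 3
  lim(x→∞) f'(x)/g'(x) = lim(x→∞) (3·x^2 + 2·x)/(3)
  = ∞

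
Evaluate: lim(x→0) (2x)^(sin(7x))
This is an exponential indeterminate form.

For exponential indeterminate forms, take the natural log:
  Let L = lim(x→0) (2x)^(sin(7x))
  Then ln(L) = lim(x→0) [exponent × ln(base)]
  Evaluate using L'Hôpital or standard limits, then exponentiate.
  L = 1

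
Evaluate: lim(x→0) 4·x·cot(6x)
This is a 0·∞ indeterminate form.

Rewrite 0·∞ as a quotient (0/0 or ∞/∞ form), then apply L'Hôpital's rule:
  lim(x→0) 4·x·cot(6x) = 2/3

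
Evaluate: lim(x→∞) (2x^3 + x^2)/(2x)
This is an ∞/∞ indeterminate form.

Apply L'Hôpital's rule: differentiate numerator and denominator separately.
  f(x) = 2·x^3 + x^2   ⇒   f'(x) = 6·x^2 + 2·x
  g(x) = 2·x   ⇒   g'(x) = 2
  lim(x→∞) f'(x)/g'(x) = lim(x→∞) (6·x^2 + 2·x)/(2)
  = ∞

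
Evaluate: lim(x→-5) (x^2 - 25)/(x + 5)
This is a standard limit.

Factor or rationalize the expression:
  lim(x→-5) (x^2 - 25)/(x + 5) = -10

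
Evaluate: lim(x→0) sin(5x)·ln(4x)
This is a 0·∞ indeterminate form.

Rewrite 0·∞ as a quotient (0/0 or ∞/∞ form), then apply L'Hôpital's rule:
  lim(x→0) sin(5x)·ln(4x) = 0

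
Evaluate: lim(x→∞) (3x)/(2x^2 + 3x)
This is an ∞/∞ indeterminate form.

Apply L'Hôpital's rule: differentiate numerator and denominator separately.
  f(x) = 3·x   ⇒   f'(x) = 3
  g(x) = 2·x^2 + 3·x   ⇒   g'(x) = 4·x + 3
  lim(x→∞) f'(x)/g'(x) = lim(x→∞) (3)/(4·x + 3)
  = 0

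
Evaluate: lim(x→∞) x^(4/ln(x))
This is an exponential indeterminate form.

For exponential indeterminate forms, take the natural log:
  Let L = lim(x→∞) x^(4/ln(x))
  Then ln(L) = lim(x→∞) [exponent × ln(base)]
  Evaluate using L'Hôpital or standard limits, then exponentiate.
  L = e^(4)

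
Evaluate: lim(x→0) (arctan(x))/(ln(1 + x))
This is a 0/0 indeterminate form.

Apply L'Hôpital's rule: differentiate numerator and denominator separately.
  f(x) = atan(x)   ⇒   f'(x) = 1/(x^2 + 1)
  g(x) = ln(x + 1)   ⇒   g'(x) = 1/(x + 1)
  lim(x→0) f'(x)/g'(x) = lim(x→0) (1/(x^2 + 1))/(1/(x + 1))
  = 1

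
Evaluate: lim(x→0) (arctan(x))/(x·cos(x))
This is a 0/0 indeterminate form.

Apply L'Hôpital's rule: differentiate numerator and denominator separately.
  f(x) = atan(x)   ⇒   f'(x) = 1/(x^2 + 1)
  g(x) = x·cos(x)   ⇒   g'(x) = -x·sin(x) + cos(x)
  lim(x→0) f'(x)/g'(x) = lim(x→0) (1/(x^2 + 1))/(-x·sin(x) + cos(x))
  = 1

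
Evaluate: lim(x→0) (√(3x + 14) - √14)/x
This is a standard limit.

Factor or rationalize the expression:
  lim(x→0) (√(3x + 14) - √14)/x = 3·sqrt(14)/28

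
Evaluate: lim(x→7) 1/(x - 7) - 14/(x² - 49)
This is an ∞-∞ indeterminate form.

Combine fractions or rationalize to convert ∞-∞ to 0/0 form:
  lim(x→7) 1/(x - 7) - 14/(x² - 49) = 1/14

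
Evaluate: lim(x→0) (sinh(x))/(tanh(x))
This is a 0/0 indeterminate form.

Apply L'Hôpital's rule: differentiate numerator and denominator separately.
  f(x) = sinh(x)   ⇒   f'(x) = cosh(x)
  g(x) = tanh(x)   ⇒   g'(x) = 1 - tanh(x)^2
  lim(x→0) f'(x)/g'(x) = lim(x→0) (cosh(x))/(1 - tanh(x)^2)
  = 1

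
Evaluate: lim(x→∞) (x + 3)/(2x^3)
This is an ∞/∞ indeterminate form.

Apply L'Hôpital's rule: differentiate numerator and denominator separately.
  f(x) = x + 3   ⇒   f'(x) = 1
  g(x) = 2·x^3   ⇒   g'(x) = 6·x^2
  lim(x→∞) f'(x)/g'(x) = lim(x→∞) (1)/(6·x^2)
  = 0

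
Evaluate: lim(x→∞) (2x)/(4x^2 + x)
This is an ∞/∞ indeterminate form.

Apply L'Hôpital's rule: differentiate numerator and denominator separately.
  f(x) = 2·x   ⇒   f'(x) = 2
  g(x) = 4·x^2 + x   ⇒   g'(x) = 8·x + 1
  lim(x→∞) f'(x)/g'(x) = lim(x→∞) (2)/(8·x + 1)
  = 0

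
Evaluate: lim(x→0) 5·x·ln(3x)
This is a 0·∞ indeterminate form.

Rewrite 0·∞ as a quotient (0/0 or ∞/∞ form), then apply L'Hôpital's rule:
  lim(x→0) 5·x·ln(3x) = 0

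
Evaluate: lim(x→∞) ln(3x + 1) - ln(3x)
This is an ∞-∞ indeterminate form.

Combine fractions or rationalize to convert ∞-∞ to 0/0 form:
  lim(x→∞) ln(3x + 1) - ln(3x) = 0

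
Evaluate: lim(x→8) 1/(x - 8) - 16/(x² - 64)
This is an ∞-∞ indeterminate form.

Combine fractions or rationalize to convert ∞-∞ to 0/0 form:
  lim(x→8) 1/(x - 8) - 16/(x² - 64) = 1/16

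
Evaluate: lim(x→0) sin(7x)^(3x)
This is an exponential indeterminate form.

For exponential indeterminate forms, take the natural log:
  Let L = lim(x→0) sin(7x)^(3x)
  Then ln(L) = lim(x→0) [exponent × ln(base)]
  Evaluate using L'Hôpital or standard limits, then exponentiate.
  L = 1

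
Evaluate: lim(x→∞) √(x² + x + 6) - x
This is an ∞-∞ indeterminate form.

Combine fractions or rationalize to convert ∞-∞ to 0/0 form:
  lim(x→∞) √(x² + x + 6) - x = 1/2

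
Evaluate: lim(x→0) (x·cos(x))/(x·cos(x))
This is a 0/0 indeterminate form.

Apply L'Hôpital's rule: differentiate numerator and denominator separately.
  f(x) = x·cos(x)   ⇒   f'(x) = -x·sin(x) + cos(x)
  g(x) = x·cos(x)   ⇒   g'(x) = -x·sin(x) + cos(x)
  lim(x→0) f'(x)/g'(x) = lim(x→0) (-x·sin(x) + cos(x))/(-x·sin(x) + cos(x))
  = 1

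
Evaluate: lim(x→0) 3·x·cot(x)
This is a 0·∞ indeterminate form.

Rewrite 0·∞ as a quotient (0/0 or ∞/∞ form), then apply L'Hôpital's rule:
  lim(x→0) 3·x·cot(x) = 3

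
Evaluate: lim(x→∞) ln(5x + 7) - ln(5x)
This is an ∞-∞ indeterminate form.

Combine fractions or rationalize to convert ∞-∞ to 0/0 form:
  lim(x→∞) ln(5x + 7) - ln(5x) = 0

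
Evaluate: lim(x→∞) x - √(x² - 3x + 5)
This is an ∞-∞ indeterminate form.

Combine fractions or rationalize to convert ∞-∞ to 0/0 form:
  lim(x→∞) x - √(x² - 3x + 5) = 3/2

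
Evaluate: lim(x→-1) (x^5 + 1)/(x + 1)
This is a standard limit.

Factor or rationalize the expression:
  lim(x→-1) (x^5 + 1)/(x + 1) = 5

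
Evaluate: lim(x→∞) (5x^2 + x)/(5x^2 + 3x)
This is an ∞/∞ indeterminate form.

Apply L'Hôpital's rule: differentiate numerator and denominator separately.
  f(x) = 5·x^2 + x   ⇒   f'(x) = 10·x + 1
  g(x) = 5·x^2 + 3·x   ⇒   g'(x) = 10·x + 3
  lim(x→∞) f'(x)/g'(x) = lim(x→∞) (10·x + 1)/(10·x + 3)
  = 1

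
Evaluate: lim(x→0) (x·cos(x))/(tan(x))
This is a 0/0 indeterminate form.

Apply L'Hôpital's rule: differentiate numerator and denominator separately.
  f(x) = x·cos(x)   ⇒   f'(x) = -x·sin(x) + cos(x)
  g(x) = tan(x)   ⇒   g'(x) = tan(x)^2 + 1
  lim(x→0) f'(x)/g'(x) = lim(x→0) (-x·sin(x) + cos(x))/(tan(x)^2 + 1)
  = 1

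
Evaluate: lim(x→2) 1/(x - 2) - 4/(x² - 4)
This is an ∞-∞ indeterminate form.

Combine fractions or rationalize to convert ∞-∞ to 0/0 form:
  lim(x→2) 1/(x - 2) - 4/(x² - 4) = 1/4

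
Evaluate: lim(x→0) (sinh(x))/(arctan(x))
This is a 0/0 indeterminate form.

Apply L'Hôpital's rule: differentiate numerator and denominator separately.
  f(x) = sinh(x)   ⇒   f'(x) = cosh(x)
  g(x) = atan(x)   ⇒   g'(x) = 1/(x^2 + 1)
  lim(x→0) f'(x)/g'(x) = lim(x→0) (cosh(x))/(1/(x^2 + 1))
  = 1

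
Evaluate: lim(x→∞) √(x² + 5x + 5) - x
This is an ∞-∞ indeterminate form.

Combine fractions or rationalize to convert ∞-∞ to 0/0 form:
  lim(x→∞) √(x² + 5x + 5) - x = 5/2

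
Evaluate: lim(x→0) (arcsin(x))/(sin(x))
This is a 0/0 indeterminate form.

Apply L'Hôpital's rule: differentiate numerator and denominator separately.
  f(x) = asin(x)   ⇒   f'(x) = 1/sqrt(1 - x^2)
  g(x) = sin(x)   ⇒   g'(x) = cos(x)
  lim(x→0) f'(x)/g'(x) = lim(x→0) (1/sqrt(1 - x^2))/(cos(x))
  = 1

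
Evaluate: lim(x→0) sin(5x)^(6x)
This is an exponential indeterminate form.

For exponential indeterminate forms, take the natural log:
  Let L = lim(x→0) sin(5x)^(6x)
  Then ln(L) = lim(x→0) [exponent × ln(base)]
  Evaluate using L'Hôpital or standard limits, then exponentiate.
  L = 1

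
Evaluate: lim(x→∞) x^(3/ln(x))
This is an exponential indeterminate form.

For exponential indeterminate forms, take the natural log:
  Let L = lim(x→∞) x^(3/ln(x))
  Then ln(L) = lim(x→∞) [exponent × ln(base)]
  Evaluate using L'Hôpital or standard limits, then exponentiate.
  L = e^(3)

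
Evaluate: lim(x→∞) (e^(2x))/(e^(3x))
This is an ∞/∞ indeterminate form.

Apply L'Hôpital's rule: differentiate numerator and denominator separately.
  f(x) = e^(2·x)   ⇒   f'(x) = 2·e^(2·x)
  g(x) = e^(3·x)   ⇒   g'(x) = 3·e^(3·x)
  lim(x→∞) f'(x)/g'(x) = lim(x→∞) (2·e^(2·x))/(3·e^(3·x))
  = 0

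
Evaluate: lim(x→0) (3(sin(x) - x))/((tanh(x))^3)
This is a 0/0 indeterminate form.

Apply L'Hôpital's rule: differentiate numerator and denominator separately.
  f(x) = -3·x + 3·sin(x)   ⇒   f'(x) = 3·cos(x) - 3
  g(x) = tanh(x)^3   ⇒   g'(x) = (3 - 3·tanh(x)^2)·tanh(x)^2
  lim(x→0) f'(x)/g'(x) = lim(x→0) (3·cos(x) - 3)/((3 - 3·tanh(x)^2)·tanh(x)^2)
  = -1/2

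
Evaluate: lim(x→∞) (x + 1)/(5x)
This is an ∞/∞ indeterminate form.

Apply L'Hôpital's rule: differentiate numerator and denominator separately.
  f(x) = x + 1   ⇒   f'(x) = 1
  g(x) = 5·x   ⇒   g'(x) = 5
  lim(x→∞) f'(x)/g'(x) = lim(x→∞) (1)/(5)
  = 1/5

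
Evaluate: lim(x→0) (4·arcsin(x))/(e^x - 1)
This is a 0/0 indeterminate form.

Apply L'Hôpital's rule: differentiate numerator and denominator separately.
  f(x) = 4·asin(x)   ⇒   f'(x) = 4/sqrt(1 - x^2)
  g(x) = e^(x) - 1   ⇒   g'(x) = e^(x)
  lim(x→0) f'(x)/g'(x) = lim(x→0) (4/sqrt(1 - x^2))/(e^(x))
  = 4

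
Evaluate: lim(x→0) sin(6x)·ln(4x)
This is a 0·∞ indeterminate form.

Rewrite 0·∞ as a quotient (0/0 or ∞/∞ form), then apply L'Hôpital's rule:
  lim(x→0) sin(6x)·ln(4x) = 0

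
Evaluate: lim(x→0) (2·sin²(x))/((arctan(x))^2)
This is a 0/0 indeterminate form.

Apply L'Hôpital's rule: differentiate numerator and denominator separately.
  f(x) = 2·sin(x)^2   ⇒   f'(x) = 4·sin(x)·cos(x)
  g(x) = atan(x)^2   ⇒   g'(x) = 2·atan(x)/(x^2 + 1)
  lim(x→0) f'(x)/g'(x) = lim(x→0) (4·sin(x)·cos(x))/(2·atan(x)/(x^2 + 1))
  = 2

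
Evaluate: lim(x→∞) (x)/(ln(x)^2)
This is an ∞/∞ indeterminate form.

Apply L'Hôpital's rule: differentiate numerator and denominator separately.
  f(x) = x   ⇒   f'(x) = 1
  g(x) = ln(x)^2   ⇒   g'(x) = 2·ln(x)/x
  lim(x→∞) f'(x)/g'(x) = lim(x→∞) (1)/(2·ln(x)/x)
  = ∞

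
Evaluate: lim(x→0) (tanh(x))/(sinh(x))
This is a 0/0 indeterminate form.

Apply L'Hôpital's rule: differentiate numerator and denominator separately.
  f(x) = tanh(x)   ⇒   f'(x) = 1 - tanh(x)^2
  g(x) = sinh(x)   ⇒   g'(x) = cosh(x)
  lim(x→0) f'(x)/g'(x) = lim(x→0) (1 - tanh(x)^2)/(cosh(x))
  = 1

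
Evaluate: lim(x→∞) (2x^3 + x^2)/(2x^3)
This is an ∞/∞ indeterminate form.

Apply L'Hôpital's rule: differentiate numerator and denominator separately.
  f(x) = 2·x^3 + x^2   ⇒   f'(x) = 6·x^2 + 2·x
  g(x) = 2·x^3   ⇒   g'(x) = 6·x^2
  lim(x→∞) f'(x)/g'(x) = lim(x→∞) (6·x^2 + 2·x)/(6·x^2)
  = 1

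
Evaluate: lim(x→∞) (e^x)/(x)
This is an ∞/∞ indeterminate form.

Apply L'Hôpital's rule: differentiate numerator and denominator separately.
  f(x) = e^(x)   ⇒   f'(x) = e^(x)
  g(x) = x   ⇒   g'(x) = 1
  lim(x→∞) f'(x)/g'(x) = lim(x→∞) (e^(x))/(1)
  = ∞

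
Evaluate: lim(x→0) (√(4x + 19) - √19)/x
This is a standard limit.

Factor or rationalize the expression:
  lim(x→0) (√(4x + 19) - √19)/x = 2·sqrt(19)/19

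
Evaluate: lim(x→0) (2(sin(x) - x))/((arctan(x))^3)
This is a 0/0 indeterminate form.

Apply L'Hôpital's rule: differentiate numerator and denominator separately.
  f(x) = -2·x + 2·sin(x)   ⇒   f'(x) = 2·cos(x) - 2
  g(x) = atan(x)^3   ⇒   g'(x) = 3·atan(x)^2/(x^2 + 1)
  lim(x→0) f'(x)/g'(x) = lim(x→0) (2·cos(x) - 2)/(3·atan(x)^2/(x^2 + 1))
  = -1/3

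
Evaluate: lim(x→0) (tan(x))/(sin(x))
This is a 0/0 indeterminate form.

Apply L'Hôpital's rule: differentiate numerator and denominator separately.
  f(x) = tan(x)   ⇒   f'(x) = tan(x)^2 + 1
  g(x) = sin(x)   ⇒   g'(x) = cos(x)
  lim(x→0) f'(x)/g'(x) = lim(x→0) (tan(x)^2 + 1)/(cos(x))
  = 1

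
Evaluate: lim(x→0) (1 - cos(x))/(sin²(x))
This is a 0/0 indeterminate form.

Apply L'Hôpital's rule: differentiate numerator and denominator separately.
  f(x) = 1 - cos(x)   ⇒   f'(x) = sin(x)
  g(x) = sin(x)^2   ⇒   g'(x) = 2·sin(x)·cos(x)
  lim(x→0) f'(x)/g'(x) = lim(x→0) (sin(x))/(2·sin(x)·cos(x))
  = 1/2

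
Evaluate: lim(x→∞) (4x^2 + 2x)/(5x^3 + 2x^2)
This is an ∞/∞ indeterminate form.

Apply L'Hôpital's rule: differentiate numerator and denominator separately.
  f(x) = 4·x^2 + 2·x   ⇒   f'(x) = 8·x + 2
  g(x) = 5·x^3 + 2·x^2   ⇒   g'(x) = 15·x^2 + 4·x
  lim(x→∞) f'(x)/g'(x) = lim(x→∞) (8·x + 2)/(15·x^2 + 4·x)
  = 0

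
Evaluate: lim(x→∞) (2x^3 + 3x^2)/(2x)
This is an ∞/∞ indeterminate form.

Apply L'Hôpital's rule: differentiate numerator and denominator separately.
  f(x) = 2·x^3 + 3·x^2   ⇒   f'(x) = 6·x^2 + 6·x
  g(x) = 2·x   ⇒   g'(x) = 2
  lim(x→∞) f'(x)/g'(x) = lim(x→∞) (6·x^2 + 6·x)/(2)
  = ∞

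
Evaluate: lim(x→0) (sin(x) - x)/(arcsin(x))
This is a 0/0 indeterminate form.

Apply L'Hôpital's rule: differentiate numerator and denominator separately.
  f(x) = -x + sin(x)   ⇒   f'(x) = cos(x) - 1
  g(x) = asin(x)   ⇒   g'(x) = 1/sqrt(1 - x^2)
  lim(x→0) f'(x)/g'(x) = lim(x→0) (cos(x) - 1)/(1/sqrt(1 - x^2))
  = 0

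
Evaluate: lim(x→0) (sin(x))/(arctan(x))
This is a 0/0 indeterminate form.

Apply L'Hôpital's rule: differentiate numerator and denominator separately.
  f(x) = sin(x)   ⇒   f'(x) = cos(x)
  g(x) = atan(x)   ⇒   g'(x) = 1/(x^2 + 1)
  lim(x→0) f'(x)/g'(x) = lim(x→0) (cos(x))/(1/(x^2 + 1))
  = 1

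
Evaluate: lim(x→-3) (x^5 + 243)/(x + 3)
This is a standard limit.

Factor or rationalize the expression:
  lim(x→-3) (x^5 + 243)/(x + 3) = 405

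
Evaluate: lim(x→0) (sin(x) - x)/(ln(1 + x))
This is a 0/0 indeterminate form.

Apply L'Hôpital's rule: differentiate numerator and denominator separately.
  f(x) = -x + sin(x)   ⇒   f'(x) = cos(x) - 1
  g(x) = ln(x + 1)   ⇒   g'(x) = 1/(x + 1)
  lim(x→0) f'(x)/g'(x) = lim(x→0) (cos(x) - 1)/(1/(x + 1))
  = 0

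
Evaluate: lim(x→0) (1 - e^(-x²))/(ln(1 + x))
This is a 0/0 indeterminate form.

Apply L'Hôpital's rule: differentiate numerator and denominator separately.
  f(x) = 1 - e^(-x^2)   ⇒   f'(x) = 2·x·e^(-x^2)
  g(x) = ln(x + 1)   ⇒   g'(x) = 1/(x + 1)
  lim(x→0) f'(x)/g'(x) = lim(x→0) (2·x·e^(-x^2))/(1/(x + 1))
  = 0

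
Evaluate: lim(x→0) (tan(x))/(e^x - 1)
This is a 0/0 indeterminate form.

Apply L'Hôpital's rule: differentiate numerator and denominator separately.
  f(x) = tan(x)   ⇒   f'(x) = tan(x)^2 + 1
  g(x) = e^(x) - 1   ⇒   g'(x) = e^(x)
  lim(x→0) f'(x)/g'(x) = lim(x→0) (tan(x)^2 + 1)/(e^(x))
  = 1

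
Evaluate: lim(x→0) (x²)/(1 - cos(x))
This is a 0/0 indeterminate form.

Apply L'Hôpital's rule: differentiate numerator and denominator separately.
  f(x) = x^2   ⇒   f'(x) = 2·x
  g(x) = 1 - cos(x)   ⇒   g'(x) = sin(x)
  lim(x→0) f'(x)/g'(x) = lim(x→0) (2·x)/(sin(x))
  = 2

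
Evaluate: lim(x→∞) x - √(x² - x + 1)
This is an ∞-∞ indeterminate form.

Combine fractions or rationalize to convert ∞-∞ to 0/0 form:
  lim(x→∞) x - √(x² - x + 1) = 1/2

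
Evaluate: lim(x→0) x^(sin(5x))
This is an exponential indeterminate form.

For exponential indeterminate forms, take the natural log:
  Let L = lim(x→0) x^(sin(5x))
  Then ln(L) = lim(x→0) [exponent × ln(base)]
  Evaluate using L'Hôpital or standard limits, then exponentiate.
  L = 1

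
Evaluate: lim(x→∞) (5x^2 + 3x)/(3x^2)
This is an ∞/∞ indeterminate form.

Apply L'Hôpital's rule: differentiate numerator and denominator separately.
  f(x) = 5·x^2 + 3·x   ⇒   f'(x) = 10·x + 3
  g(x) = 3·x^2   ⇒   g'(x) = 6·x
  lim(x→∞) f'(x)/g'(x) = lim(x→∞) (10·x + 3)/(6·x)
  = 5/3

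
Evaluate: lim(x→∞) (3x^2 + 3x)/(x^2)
This is an ∞/∞ indeterminate form.

Apply L'Hôpital's rule: differentiate numerator and denominator separately.
  f(x) = 3·x^2 + 3·x   ⇒   f'(x) = 6·x + 3
  g(x) = x^2   ⇒   g'(x) = 2·x
  lim(x→∞) f'(x)/g'(x) = lim(x→∞) (6·x + 3)/(2·x)
  = 3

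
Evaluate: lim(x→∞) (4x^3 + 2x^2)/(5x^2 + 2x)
This is an ∞/∞ indeterminate form.

Apply L'Hôpital's rule: differentiate numerator and denominator separately.
  f(x) = 4·x^3 + 2·x^2   ⇒   f'(x) = 12·x^2 + 4·x
  g(x) = 5·x^2 + 2·x   ⇒   g'(x) = 10·x + 2
  lim(x→∞) f'(x)/g'(x) = lim(x→∞) (12·x^2 + 4·x)/(10·x + 2)
  = ∞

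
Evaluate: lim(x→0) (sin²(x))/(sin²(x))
This is a 0/0 indeterminate form.

Apply L'Hôpital's rule: differentiate numerator and denominator separately.
  f(x) = sin(x)^2   ⇒   f'(x) = 2·sin(x)·cos(x)
  g(x) = sin(x)^2   ⇒   g'(x) = 2·sin(x)·cos(x)
  lim(x→0) f'(x)/g'(x) = lim(x→0) (2·sin(x)·cos(x))/(2·sin(x)·cos(x))
  = 1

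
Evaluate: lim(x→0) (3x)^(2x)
This is an exponential indeterminate form.

For exponential indeterminate forms, take the natural log:
  Let L = lim(x→0) (3x)^(2x)
  Then ln(L) = lim(x→0) [exponent × ln(base)]
  Evaluate using L'Hôpital or standard limits, then exponentiate.
  L = 1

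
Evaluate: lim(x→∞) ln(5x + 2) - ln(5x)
This is an ∞-∞ indeterminate form.

Combine fractions or rationalize to convert ∞-∞ to 0/0 form:
  lim(x→∞) ln(5x + 2) - ln(5x) = 0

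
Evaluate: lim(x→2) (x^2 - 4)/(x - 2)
This is a standard limit.

Factor or rationalize the expression:
  lim(x→2) (x^2 - 4)/(x - 2) = 4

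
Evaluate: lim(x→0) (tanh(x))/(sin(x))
This is a 0/0 indeterminate form.

Apply L'Hôpital's rule: differentiate numerator and denominator separately.
  f(x) = tanh(x)   ⇒   f'(x) = 1 - tanh(x)^2
  g(x) = sin(x)   ⇒   g'(x) = cos(x)
  lim(x→0) f'(x)/g'(x) = lim(x→0) (1 - tanh(x)^2)/(cos(x))
  = 1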